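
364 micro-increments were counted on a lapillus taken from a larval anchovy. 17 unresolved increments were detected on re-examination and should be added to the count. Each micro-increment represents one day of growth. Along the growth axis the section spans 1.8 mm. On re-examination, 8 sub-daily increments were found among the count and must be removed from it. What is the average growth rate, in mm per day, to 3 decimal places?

0.005 mm per day

True micro-increment count = 364 − 8 + 17 = 373.
Mean rate = 1.8 mm / 373 days ≈ 0.005 mm per day.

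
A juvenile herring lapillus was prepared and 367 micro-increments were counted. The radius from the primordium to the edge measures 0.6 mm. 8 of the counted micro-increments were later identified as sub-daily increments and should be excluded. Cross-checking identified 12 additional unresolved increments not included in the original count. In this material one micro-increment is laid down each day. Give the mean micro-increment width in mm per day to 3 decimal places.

0.002 mm per day

Correcting the raw count gives 367 − 8 + 12 = 371 true micro-increments.
0.6 mm over 371 days gives 0.6 / 371 ≈ 0.002 mm per day.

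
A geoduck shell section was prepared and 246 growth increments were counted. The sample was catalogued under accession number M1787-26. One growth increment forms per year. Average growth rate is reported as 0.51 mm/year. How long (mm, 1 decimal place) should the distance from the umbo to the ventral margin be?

The record spans 246 years at 0.51 mm per year.
246 years at 0.51 mm/year gives 0.51 × 246 = 125.5 mm.

125.5 mm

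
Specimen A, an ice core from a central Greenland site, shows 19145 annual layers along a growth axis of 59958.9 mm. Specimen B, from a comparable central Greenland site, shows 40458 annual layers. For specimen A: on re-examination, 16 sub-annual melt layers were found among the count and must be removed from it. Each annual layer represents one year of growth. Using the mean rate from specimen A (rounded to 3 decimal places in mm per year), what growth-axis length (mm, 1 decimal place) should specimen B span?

126795.4 mm

Specimen A: correcting the raw count gives 19145 − 16 = 19129 true annual layers.
A: 59958.9 mm over 19129 years gives 59958.9 / 19129 ≈ 3.134 mm/year.
B's length ≈ 3.134 × 40458 = 126795.4 mm.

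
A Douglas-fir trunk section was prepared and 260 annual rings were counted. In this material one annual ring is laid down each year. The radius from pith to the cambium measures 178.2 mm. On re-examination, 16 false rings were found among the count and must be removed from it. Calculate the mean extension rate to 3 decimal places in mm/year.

0.730 mm/year

Correcting the raw count gives 260 − 16 = 244 true annual rings.
Mean rate = 178.2 mm / 244 years ≈ 0.730 mm/year.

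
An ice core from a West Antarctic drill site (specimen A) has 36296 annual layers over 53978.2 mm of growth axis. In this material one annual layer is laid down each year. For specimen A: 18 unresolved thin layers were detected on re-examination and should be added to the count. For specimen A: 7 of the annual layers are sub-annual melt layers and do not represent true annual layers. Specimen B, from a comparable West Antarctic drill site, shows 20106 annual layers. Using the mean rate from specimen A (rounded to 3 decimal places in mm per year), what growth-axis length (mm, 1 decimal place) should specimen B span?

29897.6 mm

Specimen A: after corrections the count is 36296 − 7 + 18 = 36307 annual layers.
A: 53978.2 mm over 36307 years gives 53978.2 / 36307 ≈ 1.487 mm per year.
For B, 1.487 mm/year × 20106 years = 29897.6 mm.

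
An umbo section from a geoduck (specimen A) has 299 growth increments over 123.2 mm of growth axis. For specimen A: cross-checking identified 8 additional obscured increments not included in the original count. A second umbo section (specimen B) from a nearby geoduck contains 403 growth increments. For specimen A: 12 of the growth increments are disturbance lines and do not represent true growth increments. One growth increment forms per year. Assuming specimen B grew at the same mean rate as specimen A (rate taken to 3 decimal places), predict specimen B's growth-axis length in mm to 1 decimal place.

168.5 mm

Specimen A: adjusted count: 299 − 12 + 8 = 295 growth increments.
A: 123.2 mm over 295 years gives 123.2 / 295 ≈ 0.418 mm/yr.
B's length ≈ 0.418 × 403 = 168.5 mm.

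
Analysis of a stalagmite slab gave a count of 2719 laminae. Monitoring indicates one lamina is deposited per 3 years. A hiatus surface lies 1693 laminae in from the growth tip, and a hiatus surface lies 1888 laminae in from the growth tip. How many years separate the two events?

Separation: 1888 − 1693 = 195 laminae.
At 3 years per lamina, 195 × 3 = 585 years.

585 years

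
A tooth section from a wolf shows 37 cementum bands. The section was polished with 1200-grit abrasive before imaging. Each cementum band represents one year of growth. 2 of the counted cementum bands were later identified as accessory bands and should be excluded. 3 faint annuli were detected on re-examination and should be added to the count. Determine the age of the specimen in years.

True cementum band count = 37 − 2 + 3 = 38.
One cementum band per year makes the duration 38 years.

38 years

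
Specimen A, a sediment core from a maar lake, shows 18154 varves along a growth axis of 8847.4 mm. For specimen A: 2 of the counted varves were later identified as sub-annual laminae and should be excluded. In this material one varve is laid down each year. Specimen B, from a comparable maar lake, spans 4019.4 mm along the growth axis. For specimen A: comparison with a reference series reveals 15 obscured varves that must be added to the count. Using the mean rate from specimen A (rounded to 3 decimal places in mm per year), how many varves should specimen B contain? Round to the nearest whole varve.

Specimen A: adjusted count: 18154 − 2 + 15 = 18167 varves.
A: Extension rate ≈ 8847.4 / 18167 = 0.487 mm per year.
B spans 4019.4 / 0.487 = 8253.39 years ≈ 8253 varves.

8253 varves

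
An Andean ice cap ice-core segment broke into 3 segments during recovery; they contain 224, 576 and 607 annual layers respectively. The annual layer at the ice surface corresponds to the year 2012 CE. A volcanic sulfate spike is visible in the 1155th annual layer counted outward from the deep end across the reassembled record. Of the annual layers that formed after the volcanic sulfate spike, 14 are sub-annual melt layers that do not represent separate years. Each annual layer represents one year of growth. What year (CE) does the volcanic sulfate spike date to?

1774 CE

Total annual layers = 224 + 576 + 607 = 1407.
1407 − 1155 = 252 annual layers lie beyond the volcanic sulfate spike toward the ice surface.
Removing the 14 false annual layers leaves 252 − 14 = 238 true annual layers beyond the volcanic sulfate spike.
The annual layer at the ice surface is 2012 CE, so the volcanic sulfate spike dates to 2012 − 238 = 1774 CE.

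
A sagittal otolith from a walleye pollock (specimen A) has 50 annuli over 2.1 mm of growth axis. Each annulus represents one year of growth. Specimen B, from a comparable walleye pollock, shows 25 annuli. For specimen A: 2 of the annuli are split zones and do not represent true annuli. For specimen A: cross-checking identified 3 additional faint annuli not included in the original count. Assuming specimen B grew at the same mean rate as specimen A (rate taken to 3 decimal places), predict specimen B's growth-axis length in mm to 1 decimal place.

Specimen A: adjusted count: 50 − 2 + 3 = 51 annuli.
A: 2.1 mm over 51 years gives 2.1 / 51 ≈ 0.041 mm/year.
For B, 0.041 mm/year × 25 years = 1.0 mm.

1.0 mm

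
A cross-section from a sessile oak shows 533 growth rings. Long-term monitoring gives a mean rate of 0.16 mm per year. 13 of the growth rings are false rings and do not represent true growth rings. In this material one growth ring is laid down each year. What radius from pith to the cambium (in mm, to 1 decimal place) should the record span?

83.2 mm

After corrections the count is 533 − 13 = 520 growth rings.
Length ≈ 0.16 × 520 = 83.2 mm.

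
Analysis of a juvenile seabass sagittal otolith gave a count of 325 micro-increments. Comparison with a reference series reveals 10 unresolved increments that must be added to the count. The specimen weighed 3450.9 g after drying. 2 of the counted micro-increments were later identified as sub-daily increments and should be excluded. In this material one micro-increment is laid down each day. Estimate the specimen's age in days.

After corrections the count is 325 − 2 + 10 = 333 micro-increments.
One micro-increment per day makes the duration 333 days.

333 days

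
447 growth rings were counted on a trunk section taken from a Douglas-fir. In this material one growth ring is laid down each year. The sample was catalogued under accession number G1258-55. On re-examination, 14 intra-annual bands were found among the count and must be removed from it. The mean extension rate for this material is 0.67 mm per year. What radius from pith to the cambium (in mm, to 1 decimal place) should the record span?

290.1 mm

True growth ring count = 447 − 14 = 433.
433 years at 0.67 mm/year gives 0.67 × 433 = 290.1 mm.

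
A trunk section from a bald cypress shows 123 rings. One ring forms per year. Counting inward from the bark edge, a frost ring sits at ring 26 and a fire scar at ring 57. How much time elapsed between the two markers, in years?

The two markers are separated by 57 − 26 = 31 rings.
That is 31 years at one ring per year.

31 years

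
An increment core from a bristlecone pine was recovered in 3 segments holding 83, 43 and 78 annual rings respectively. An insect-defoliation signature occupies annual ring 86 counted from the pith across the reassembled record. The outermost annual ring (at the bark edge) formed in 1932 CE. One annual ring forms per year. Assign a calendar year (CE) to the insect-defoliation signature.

Total annual rings = 83 + 43 + 78 = 204.
Between annual ring 86 and the bark edge there are 204 − 86 = 118 annual rings.
Counting back 118 years from 1932 CE places the insect-defoliation signature in 1932 − 118 = 1814 CE.

1814 CE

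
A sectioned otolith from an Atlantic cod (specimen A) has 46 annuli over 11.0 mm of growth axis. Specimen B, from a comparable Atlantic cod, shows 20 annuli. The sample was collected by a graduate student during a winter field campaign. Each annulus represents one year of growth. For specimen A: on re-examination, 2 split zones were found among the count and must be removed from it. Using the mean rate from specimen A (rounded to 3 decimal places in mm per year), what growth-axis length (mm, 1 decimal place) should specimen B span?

Specimen A: adjusted count: 46 − 2 = 44 annuli.
A: 11.0 mm over 44 years gives 11.0 / 44 ≈ 0.250 mm/year.
For B, 0.250 mm/year × 20 years = 5.0 mm.

5.0 mm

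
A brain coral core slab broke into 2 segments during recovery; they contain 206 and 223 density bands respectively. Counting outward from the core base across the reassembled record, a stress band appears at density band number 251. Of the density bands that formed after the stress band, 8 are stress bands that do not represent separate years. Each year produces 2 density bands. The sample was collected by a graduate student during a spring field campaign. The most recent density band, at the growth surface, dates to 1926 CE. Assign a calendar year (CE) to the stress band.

1841 CE

Total density bands = 206 + 223 = 429.
429 − 251 = 178 density bands lie beyond the stress band toward the growth surface.
178 − 8 false = 170 true density bands after the stress band.
Dividing by 2 density bands per year: 170 / 2 = 85 years.
The density band at the growth surface is 1926 CE, so the stress band dates to 1926 − 85 = 1841 CE.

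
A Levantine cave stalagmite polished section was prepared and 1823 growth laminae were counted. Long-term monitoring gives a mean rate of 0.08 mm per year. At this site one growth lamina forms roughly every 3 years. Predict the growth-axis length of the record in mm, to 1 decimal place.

437.5 mm

1823 growth laminae at 3 years each span 1823 × 3 = 5469 years.
Length ≈ 0.08 × 5469 = 437.5 mm.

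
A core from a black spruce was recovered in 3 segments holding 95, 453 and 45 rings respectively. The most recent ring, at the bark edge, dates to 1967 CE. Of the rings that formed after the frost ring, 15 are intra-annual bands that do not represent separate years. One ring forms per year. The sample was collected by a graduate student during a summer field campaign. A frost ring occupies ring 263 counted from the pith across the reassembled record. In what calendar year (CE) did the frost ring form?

Total rings = 95 + 453 + 45 = 593.
593 − 263 = 330 rings lie beyond the frost ring toward the bark edge.
Removing the 15 false rings leaves 330 − 15 = 315 true rings beyond the frost ring.
1967 − 315 = 1652 CE.

1652 CE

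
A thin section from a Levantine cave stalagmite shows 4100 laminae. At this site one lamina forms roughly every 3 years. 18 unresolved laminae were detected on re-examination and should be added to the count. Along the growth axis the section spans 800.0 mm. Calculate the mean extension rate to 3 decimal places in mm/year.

0.065 mm/year

Adjusted count: 4100 + 18 = 4118 laminae.
4118 laminae at 3 years each span 4118 × 3 = 12354 years.
Extension rate ≈ 800.0 / 12354 = 0.065 mm/year.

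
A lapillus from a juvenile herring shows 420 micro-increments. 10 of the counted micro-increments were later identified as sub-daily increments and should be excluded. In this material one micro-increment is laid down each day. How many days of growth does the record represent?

Adjusted count: 420 − 10 = 410 micro-increments.
One micro-increment per day makes the duration 410 days.

410 days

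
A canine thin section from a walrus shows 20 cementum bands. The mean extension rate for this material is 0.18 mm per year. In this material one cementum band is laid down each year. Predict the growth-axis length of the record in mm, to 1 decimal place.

3.6 mm

The record spans 20 years at 0.18 mm per year.
Predicted length = 0.18 mm/year × 20 years = 3.6 mm.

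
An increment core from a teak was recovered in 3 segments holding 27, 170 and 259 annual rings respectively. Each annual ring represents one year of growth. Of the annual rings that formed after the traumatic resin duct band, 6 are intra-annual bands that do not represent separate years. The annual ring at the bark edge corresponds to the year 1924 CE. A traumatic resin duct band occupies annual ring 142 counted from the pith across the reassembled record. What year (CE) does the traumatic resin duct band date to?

1616 CE

Total annual rings = 27 + 170 + 259 = 456.
The traumatic resin duct band sits at annual ring 142 from the pith, so 456 − 142 = 314 annual rings formed after it.
Excluding 6 false annual rings: 314 − 6 = 308.
Counting back 308 years from 1924 CE places the traumatic resin duct band in 1924 − 308 = 1616 CE.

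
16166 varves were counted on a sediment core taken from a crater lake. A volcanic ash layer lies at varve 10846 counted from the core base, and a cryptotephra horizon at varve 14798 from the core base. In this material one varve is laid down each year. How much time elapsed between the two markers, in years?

3952 yr

The two markers are separated by 14798 − 10846 = 3952 varves.
That is 3952 years at one varve per year.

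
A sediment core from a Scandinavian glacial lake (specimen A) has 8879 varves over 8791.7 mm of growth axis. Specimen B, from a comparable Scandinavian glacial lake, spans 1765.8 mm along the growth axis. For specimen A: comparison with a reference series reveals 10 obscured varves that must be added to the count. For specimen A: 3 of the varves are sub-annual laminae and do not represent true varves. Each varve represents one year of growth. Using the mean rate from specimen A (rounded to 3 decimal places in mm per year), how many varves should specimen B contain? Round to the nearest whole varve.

1785 varves

Specimen A: adjusted count: 8879 − 3 + 10 = 8886 varves.
A: 8791.7 mm over 8886 years gives 8791.7 / 8886 ≈ 0.989 mm/year.
B spans 1765.8 / 0.989 = 1785.44 years ≈ 1785 varves.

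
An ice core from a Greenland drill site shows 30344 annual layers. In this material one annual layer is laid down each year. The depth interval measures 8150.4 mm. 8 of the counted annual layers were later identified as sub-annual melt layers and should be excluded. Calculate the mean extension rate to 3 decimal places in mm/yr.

0.269 mm/yr

True annual layer count = 30344 − 8 = 30336.
8150.4 mm over 30336 years gives 8150.4 / 30336 ≈ 0.269 mm/yr.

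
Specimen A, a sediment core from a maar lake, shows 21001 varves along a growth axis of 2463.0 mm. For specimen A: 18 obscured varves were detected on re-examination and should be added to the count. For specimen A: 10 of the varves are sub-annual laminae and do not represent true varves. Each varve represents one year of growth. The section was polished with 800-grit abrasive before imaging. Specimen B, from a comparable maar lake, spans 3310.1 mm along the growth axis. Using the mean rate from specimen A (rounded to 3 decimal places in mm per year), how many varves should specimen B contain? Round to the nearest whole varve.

28291 varves

Specimen A: adjusted count: 21001 − 10 + 18 = 21009 varves.
A: 2463.0 mm over 21009 years gives 2463.0 / 21009 ≈ 0.117 mm/yr.
Specimen B: 3310.1 mm / 0.117 mm per year = 28291.45 years ≈ 28291 varves.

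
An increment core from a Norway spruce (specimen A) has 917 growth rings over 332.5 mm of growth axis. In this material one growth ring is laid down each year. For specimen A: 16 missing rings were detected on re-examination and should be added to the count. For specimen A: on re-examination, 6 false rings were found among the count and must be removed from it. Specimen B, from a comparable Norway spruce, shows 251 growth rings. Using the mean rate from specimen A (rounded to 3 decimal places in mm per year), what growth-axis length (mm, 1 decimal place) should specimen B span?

90.1 mm

Specimen A: correcting the raw count gives 917 − 6 + 16 = 927 true growth rings.
A: Extension rate ≈ 332.5 / 927 = 0.359 mm/year.
B's length ≈ 0.359 × 251 = 90.1 mm.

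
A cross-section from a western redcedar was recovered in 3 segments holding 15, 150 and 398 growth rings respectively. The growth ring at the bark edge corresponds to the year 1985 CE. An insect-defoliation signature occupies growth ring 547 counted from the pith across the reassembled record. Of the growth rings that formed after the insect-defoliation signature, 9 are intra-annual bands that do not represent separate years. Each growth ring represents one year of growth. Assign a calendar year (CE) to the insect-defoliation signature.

1978 CE

Total growth rings = 15 + 150 + 398 = 563.
The insect-defoliation signature sits at growth ring 547 from the pith, so 563 − 547 = 16 growth rings formed after it.
Removing the 9 false growth rings leaves 16 − 9 = 7 true growth rings beyond the insect-defoliation signature.
Counting back 7 years from 1985 CE places the insect-defoliation signature in 1985 − 7 = 1978 CE.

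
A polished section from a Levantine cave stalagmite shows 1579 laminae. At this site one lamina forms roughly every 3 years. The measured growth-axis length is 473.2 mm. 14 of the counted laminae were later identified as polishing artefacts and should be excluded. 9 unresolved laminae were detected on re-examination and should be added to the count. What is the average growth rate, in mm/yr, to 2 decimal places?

True lamina count = 1579 − 14 + 9 = 1574.
At 3 years per lamina, 1574 × 3 = 4722 years.
473.2 mm over 4722 years gives 473.2 / 4722 ≈ 0.10 mm/yr.

0.10 mm/yr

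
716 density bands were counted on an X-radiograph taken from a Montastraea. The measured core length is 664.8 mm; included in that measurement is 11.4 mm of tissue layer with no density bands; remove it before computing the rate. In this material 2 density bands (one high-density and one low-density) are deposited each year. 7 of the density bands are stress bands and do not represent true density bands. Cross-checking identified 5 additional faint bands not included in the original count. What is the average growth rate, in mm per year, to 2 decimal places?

Correcting the raw count gives 716 − 7 + 5 = 714 true density bands.
714 density bands at 2 per year is 714 / 2 = 357 years.
Net length = 664.8 − 11.4 = 653.4 mm.
Mean rate = 653.4 mm / 357 years ≈ 1.83 mm per year.

1.83 mm per year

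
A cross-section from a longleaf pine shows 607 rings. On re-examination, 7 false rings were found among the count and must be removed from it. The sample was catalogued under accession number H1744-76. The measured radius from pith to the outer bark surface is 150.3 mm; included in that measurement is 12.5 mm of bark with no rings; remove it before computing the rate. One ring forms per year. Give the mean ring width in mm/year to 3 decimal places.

After corrections the count is 607 − 7 = 600 rings.
Removing the 12.5 mm offcut leaves 150.3 − 12.5 = 137.8 mm.
Extension rate ≈ 137.8 / 600 = 0.230 mm/year.

0.230 mm/year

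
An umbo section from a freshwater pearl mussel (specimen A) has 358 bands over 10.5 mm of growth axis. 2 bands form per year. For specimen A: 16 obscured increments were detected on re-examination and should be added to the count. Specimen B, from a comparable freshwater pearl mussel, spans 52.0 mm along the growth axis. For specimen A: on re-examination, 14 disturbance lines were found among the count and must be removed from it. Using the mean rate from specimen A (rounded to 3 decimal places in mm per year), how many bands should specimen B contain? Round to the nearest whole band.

Specimen A: correcting the raw count gives 358 − 14 + 16 = 360 true bands.
Specimen A: 360 bands at 2 per year is 360 / 2 = 180 years.
A: 10.5 mm over 180 years gives 10.5 / 180 ≈ 0.058 mm per year.
Specimen B: 52.0 mm / 0.058 mm per year = 896.55 years; at 2 bands per year that is 896.55 × 2 ≈ 1793 bands.

1793 bands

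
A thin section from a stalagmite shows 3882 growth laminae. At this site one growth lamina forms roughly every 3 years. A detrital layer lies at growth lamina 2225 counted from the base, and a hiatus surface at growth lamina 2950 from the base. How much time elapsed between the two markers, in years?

2950 − 2225 = 725 growth laminae lie between the two events.
Multiplying by 3 years per growth lamina: 725 × 3 = 2175 years.

2175 years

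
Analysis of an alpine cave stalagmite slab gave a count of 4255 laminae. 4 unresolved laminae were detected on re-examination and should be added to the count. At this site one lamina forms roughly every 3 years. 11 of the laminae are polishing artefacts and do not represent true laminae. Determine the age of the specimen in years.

True lamina count = 4255 − 11 + 4 = 4248.
Multiplying by 3 years per lamina: 4248 × 3 = 12744 years.

12744 years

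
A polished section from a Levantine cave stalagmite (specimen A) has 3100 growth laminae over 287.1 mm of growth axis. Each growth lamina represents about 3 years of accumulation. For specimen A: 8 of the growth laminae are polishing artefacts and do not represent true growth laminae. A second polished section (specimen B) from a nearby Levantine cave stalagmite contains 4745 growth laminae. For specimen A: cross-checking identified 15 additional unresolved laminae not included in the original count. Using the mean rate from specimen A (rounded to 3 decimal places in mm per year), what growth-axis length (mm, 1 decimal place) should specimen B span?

441.3 mm

Specimen A: after corrections the count is 3100 − 8 + 15 = 3107 growth laminae.
Specimen A: at 3 years per growth lamina, 3107 × 3 = 9321 years.
A: Extension rate ≈ 287.1 / 9321 = 0.031 mm per year.
Specimen B: at 3 years per growth lamina, 4745 × 3 = 14235 years. Length of B = 0.031 × 14235 = 441.3 mm.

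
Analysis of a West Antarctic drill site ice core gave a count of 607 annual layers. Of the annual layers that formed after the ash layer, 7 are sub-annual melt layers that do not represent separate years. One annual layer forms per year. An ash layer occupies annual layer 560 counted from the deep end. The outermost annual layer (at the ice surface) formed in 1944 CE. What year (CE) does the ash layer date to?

The ash layer sits at annual layer 560 from the deep end, so 607 − 560 = 47 annual layers formed after it.
47 − 7 false = 40 true annual layers after the ash layer.
Counting back 40 years from 1944 CE places the ash layer in 1944 − 40 = 1904 CE.

1904 CE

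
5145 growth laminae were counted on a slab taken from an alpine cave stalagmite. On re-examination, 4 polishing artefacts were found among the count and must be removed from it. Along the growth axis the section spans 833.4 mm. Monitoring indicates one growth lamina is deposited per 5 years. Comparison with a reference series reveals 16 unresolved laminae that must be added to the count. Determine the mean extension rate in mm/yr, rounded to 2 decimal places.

True growth lamina count = 5145 − 4 + 16 = 5157.
At 5 years per growth lamina, 5157 × 5 = 25785 years.
Mean rate = 833.4 mm / 25785 years ≈ 0.03 mm/yr.

0.03 mm/yr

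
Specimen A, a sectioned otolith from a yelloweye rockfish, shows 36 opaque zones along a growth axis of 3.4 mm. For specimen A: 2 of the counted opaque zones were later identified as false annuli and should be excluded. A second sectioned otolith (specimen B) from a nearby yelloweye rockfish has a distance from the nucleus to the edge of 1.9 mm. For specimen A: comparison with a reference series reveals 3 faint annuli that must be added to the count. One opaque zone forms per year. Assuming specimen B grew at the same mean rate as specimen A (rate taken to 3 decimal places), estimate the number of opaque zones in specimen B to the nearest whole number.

21 opaque zones

Specimen A: true opaque zone count = 36 − 2 + 3 = 37.
A: 3.4 mm over 37 years gives 3.4 / 37 ≈ 0.092 mm per year.
For B, 1.9 / 0.092 = 20.65 years ≈ 21 opaque zones.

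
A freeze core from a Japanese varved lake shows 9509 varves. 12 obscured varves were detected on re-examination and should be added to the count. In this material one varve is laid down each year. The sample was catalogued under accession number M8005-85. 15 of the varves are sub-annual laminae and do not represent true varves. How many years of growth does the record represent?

Correcting the raw count gives 9509 − 15 + 12 = 9506 true varves.
At one varve per year, that is 9506 years.

9506 yr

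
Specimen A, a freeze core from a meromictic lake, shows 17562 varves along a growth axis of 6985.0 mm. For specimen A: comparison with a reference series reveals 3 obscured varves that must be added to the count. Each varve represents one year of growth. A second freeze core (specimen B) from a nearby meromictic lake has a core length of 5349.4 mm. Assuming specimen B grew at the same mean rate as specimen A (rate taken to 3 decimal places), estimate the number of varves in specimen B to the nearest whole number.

Specimen A: true varve count = 17562 + 3 = 17565.
A: Extension rate ≈ 6985.0 / 17565 = 0.398 mm/yr.
B spans 5349.4 / 0.398 = 13440.70 years ≈ 13441 varves.

13441 varves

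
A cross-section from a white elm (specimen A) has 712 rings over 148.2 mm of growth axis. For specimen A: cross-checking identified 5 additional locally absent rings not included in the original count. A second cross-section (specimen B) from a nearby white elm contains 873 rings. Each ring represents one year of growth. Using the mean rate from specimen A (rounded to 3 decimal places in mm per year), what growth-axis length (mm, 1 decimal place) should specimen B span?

180.7 mm

Specimen A: correcting the raw count gives 712 + 5 = 717 true rings.
A: Mean rate = 148.2 mm / 717 years ≈ 0.207 mm per year.
For B, 0.207 mm/year × 873 years = 180.7 mm.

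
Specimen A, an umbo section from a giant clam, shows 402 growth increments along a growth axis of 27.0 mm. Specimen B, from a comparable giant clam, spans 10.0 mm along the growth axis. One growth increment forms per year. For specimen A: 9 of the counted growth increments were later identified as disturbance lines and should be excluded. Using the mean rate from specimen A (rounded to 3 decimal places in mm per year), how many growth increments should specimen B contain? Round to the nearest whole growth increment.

145 growth increments

Specimen A: adjusted count: 402 − 9 = 393 growth increments.
A: 27.0 mm over 393 years gives 27.0 / 393 ≈ 0.069 mm/yr.
Specimen B: 10.0 mm / 0.069 mm per year = 144.93 years ≈ 145 growth increments.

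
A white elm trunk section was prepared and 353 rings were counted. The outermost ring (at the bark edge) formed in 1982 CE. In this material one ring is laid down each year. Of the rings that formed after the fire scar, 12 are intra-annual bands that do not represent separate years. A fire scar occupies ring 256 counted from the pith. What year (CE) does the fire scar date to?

1897 CE

Between ring 256 and the bark edge there are 353 − 256 = 97 rings.
Removing the 12 false rings leaves 97 − 12 = 85 true rings beyond the fire scar.
1982 − 85 = 1897 CE.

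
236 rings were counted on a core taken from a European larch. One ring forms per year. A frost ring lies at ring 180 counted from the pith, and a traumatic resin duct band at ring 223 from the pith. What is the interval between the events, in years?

43 yr

223 − 180 = 43 rings lie between the two events.
One ring per year makes the interval 43 years.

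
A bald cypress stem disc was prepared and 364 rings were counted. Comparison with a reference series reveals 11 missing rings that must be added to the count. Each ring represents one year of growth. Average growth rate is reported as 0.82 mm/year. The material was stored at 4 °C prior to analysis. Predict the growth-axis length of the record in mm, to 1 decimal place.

307.5 mm

True ring count = 364 + 11 = 375.
Predicted length = 0.82 mm/year × 375 years = 307.5 mm.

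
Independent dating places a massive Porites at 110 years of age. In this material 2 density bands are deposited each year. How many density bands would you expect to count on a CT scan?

With 2 density bands per year, 110 years would produce 110 × 2 = 220 density bands.
So 220 density bands should be present.

220 density bands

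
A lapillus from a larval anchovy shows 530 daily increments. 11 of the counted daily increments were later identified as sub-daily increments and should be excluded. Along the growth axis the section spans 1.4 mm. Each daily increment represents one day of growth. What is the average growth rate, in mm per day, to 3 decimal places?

True daily increment count = 530 − 11 = 519.
Extension rate ≈ 1.4 / 519 = 0.003 mm per day.

0.003 mm per day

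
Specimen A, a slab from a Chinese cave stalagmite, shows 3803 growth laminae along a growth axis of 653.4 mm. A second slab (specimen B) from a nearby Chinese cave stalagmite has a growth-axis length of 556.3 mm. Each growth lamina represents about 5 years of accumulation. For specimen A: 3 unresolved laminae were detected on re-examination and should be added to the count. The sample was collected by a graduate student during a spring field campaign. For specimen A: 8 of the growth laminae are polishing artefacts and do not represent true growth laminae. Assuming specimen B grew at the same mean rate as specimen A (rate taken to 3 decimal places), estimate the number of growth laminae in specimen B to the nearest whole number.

Specimen A: correcting the raw count gives 3803 − 8 + 3 = 3798 true growth laminae.
Specimen A: 3798 growth laminae at 5 years each span 3798 × 5 = 18990 years.
A: 653.4 mm over 18990 years gives 653.4 / 18990 ≈ 0.034 mm per year.
For B, 556.3 / 0.034 = 16361.76 years; at 5 years per growth lamina that is 16361.76 / 5 ≈ 3272 growth laminae.

3272 growth laminae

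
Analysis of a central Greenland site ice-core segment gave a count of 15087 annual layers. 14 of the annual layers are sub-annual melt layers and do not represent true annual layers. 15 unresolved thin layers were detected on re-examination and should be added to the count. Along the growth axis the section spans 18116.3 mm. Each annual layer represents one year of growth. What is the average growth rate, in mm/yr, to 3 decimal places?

True annual layer count = 15087 − 14 + 15 = 15088.
Mean rate = 18116.3 mm / 15088 years ≈ 1.201 mm/yr.

1.201 mm/yr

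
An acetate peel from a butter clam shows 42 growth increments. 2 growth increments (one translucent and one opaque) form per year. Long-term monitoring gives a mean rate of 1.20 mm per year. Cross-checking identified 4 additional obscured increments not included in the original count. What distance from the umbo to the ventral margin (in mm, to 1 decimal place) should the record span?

27.6 mm

Correcting the raw count gives 42 + 4 = 46 true growth increments.
With 2 growth increments per year, 46 / 2 = 23 years.
Length ≈ 1.20 × 23 = 27.6 mm.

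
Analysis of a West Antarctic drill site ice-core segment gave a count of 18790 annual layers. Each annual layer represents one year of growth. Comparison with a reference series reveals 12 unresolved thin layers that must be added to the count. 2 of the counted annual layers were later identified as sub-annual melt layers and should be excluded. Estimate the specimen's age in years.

Adjusted count: 18790 − 2 + 12 = 18800 annual layers.
With a one-to-one annual layer periodicity this is 18800 years.

18800 years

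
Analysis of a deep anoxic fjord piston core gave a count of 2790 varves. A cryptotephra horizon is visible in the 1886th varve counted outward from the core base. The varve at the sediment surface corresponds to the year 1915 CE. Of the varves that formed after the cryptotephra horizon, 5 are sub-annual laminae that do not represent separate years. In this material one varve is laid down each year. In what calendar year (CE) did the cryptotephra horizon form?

1016 CE

2790 − 1886 = 904 varves lie beyond the cryptotephra horizon toward the sediment surface.
904 − 5 false = 899 true varves after the cryptotephra horizon.
Counting back 899 years from 1915 CE places the cryptotephra horizon in 1915 − 899 = 1016 CE.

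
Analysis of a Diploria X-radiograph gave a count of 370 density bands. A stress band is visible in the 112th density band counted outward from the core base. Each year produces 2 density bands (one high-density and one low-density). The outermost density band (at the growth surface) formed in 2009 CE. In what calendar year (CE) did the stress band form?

Between density band 112 and the growth surface there are 370 − 112 = 258 density bands.
Dividing by 2 density bands per year: 258 / 2 = 129 years.
Counting back 129 years from 2009 CE places the stress band in 2009 − 129 = 1880 CE.

1880 CE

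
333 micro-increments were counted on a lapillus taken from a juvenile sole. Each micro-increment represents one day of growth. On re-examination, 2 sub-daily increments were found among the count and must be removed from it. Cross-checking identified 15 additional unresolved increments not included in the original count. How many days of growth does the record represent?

346 d

After corrections the count is 333 − 2 + 15 = 346 micro-increments.
At one micro-increment per day, that is 346 days.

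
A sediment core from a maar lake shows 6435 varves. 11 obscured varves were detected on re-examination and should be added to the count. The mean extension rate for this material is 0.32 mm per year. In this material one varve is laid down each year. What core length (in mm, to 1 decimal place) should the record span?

True varve count = 6435 + 11 = 6446.
Predicted length = 0.32 mm/year × 6446 years = 2062.7 mm.

2062.7 mm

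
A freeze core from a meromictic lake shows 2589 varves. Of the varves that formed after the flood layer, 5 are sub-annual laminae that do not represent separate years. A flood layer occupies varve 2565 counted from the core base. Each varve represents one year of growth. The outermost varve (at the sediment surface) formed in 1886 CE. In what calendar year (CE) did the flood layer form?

1867 CE

The flood layer sits at varve 2565 from the core base, so 2589 − 2565 = 24 varves formed after it.
24 − 5 false = 19 true varves after the flood layer.
1886 − 19 = 1867 CE.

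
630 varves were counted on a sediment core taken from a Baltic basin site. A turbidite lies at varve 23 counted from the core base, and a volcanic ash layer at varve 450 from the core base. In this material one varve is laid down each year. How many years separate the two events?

427 years

The two markers are separated by 450 − 23 = 427 varves.
That is 427 years at one varve per year.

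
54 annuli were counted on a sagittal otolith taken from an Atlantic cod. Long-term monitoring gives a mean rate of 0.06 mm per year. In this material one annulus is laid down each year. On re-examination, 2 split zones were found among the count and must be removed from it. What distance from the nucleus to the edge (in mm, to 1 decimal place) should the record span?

3.1 mm

Correcting the raw count gives 54 − 2 = 52 true annuli.
Length ≈ 0.06 × 52 = 3.1 mm.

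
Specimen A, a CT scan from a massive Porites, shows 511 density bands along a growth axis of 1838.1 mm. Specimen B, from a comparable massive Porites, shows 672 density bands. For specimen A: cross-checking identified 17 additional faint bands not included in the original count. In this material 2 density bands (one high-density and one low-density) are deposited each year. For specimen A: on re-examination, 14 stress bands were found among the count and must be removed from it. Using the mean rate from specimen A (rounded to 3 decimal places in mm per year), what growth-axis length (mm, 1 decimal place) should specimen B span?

2403.1 mm

Specimen A: adjusted count: 511 − 14 + 17 = 514 density bands.
Specimen A: dividing by 2 density bands per year: 514 / 2 = 257 years.
A: 1838.1 mm over 257 years gives 1838.1 / 257 ≈ 7.152 mm per year.
Specimen B: dividing by 2 density bands per year: 672 / 2 = 336 years. Length of B = 7.152 × 336 = 2403.1 mm.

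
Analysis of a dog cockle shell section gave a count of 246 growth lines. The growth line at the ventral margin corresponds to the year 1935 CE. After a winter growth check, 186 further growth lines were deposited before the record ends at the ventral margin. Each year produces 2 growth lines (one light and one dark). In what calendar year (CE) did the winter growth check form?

There are 186 growth lines younger than the winter growth check.
186 growth lines at 2 per year is 186 / 2 = 93 years.
1935 − 93 = 1842 CE.

1842 CE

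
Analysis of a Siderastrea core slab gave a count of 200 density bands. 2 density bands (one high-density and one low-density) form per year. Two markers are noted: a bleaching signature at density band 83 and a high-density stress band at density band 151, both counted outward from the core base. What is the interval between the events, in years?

The two markers are separated by 151 − 83 = 68 density bands.
With 2 density bands per year, 68 / 2 = 34 years.

34 years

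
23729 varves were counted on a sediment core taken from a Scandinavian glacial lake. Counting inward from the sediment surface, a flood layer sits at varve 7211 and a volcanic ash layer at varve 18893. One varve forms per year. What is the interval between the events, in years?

The two markers are separated by 18893 − 7211 = 11682 varves.
At one varve per year, 11682 years elapsed between them.

11682 years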